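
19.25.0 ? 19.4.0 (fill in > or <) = >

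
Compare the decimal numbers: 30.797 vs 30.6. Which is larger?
30.797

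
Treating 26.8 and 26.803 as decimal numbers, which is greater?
26.803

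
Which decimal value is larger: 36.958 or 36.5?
36.958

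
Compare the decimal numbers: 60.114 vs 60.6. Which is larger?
60.6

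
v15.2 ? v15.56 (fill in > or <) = <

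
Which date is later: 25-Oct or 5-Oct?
25-Oct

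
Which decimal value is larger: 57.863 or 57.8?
57.863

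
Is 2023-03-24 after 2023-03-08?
Yes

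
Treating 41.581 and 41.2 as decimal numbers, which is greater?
41.581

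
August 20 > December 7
False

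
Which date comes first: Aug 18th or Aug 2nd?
Aug 2nd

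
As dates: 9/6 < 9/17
True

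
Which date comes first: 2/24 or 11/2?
2/24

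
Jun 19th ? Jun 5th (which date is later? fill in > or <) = >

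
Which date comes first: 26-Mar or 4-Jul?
26-Mar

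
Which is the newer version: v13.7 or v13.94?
v13.94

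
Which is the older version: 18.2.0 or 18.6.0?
18.2.0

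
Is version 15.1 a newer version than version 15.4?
No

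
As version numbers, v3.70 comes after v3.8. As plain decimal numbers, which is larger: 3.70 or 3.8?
3.8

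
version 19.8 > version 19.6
True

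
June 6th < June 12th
True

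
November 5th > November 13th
False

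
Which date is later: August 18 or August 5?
August 18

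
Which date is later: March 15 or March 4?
March 15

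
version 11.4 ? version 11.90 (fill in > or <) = <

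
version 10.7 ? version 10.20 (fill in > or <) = <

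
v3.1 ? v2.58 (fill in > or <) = >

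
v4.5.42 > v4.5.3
True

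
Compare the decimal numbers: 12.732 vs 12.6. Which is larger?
12.732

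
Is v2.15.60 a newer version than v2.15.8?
Yes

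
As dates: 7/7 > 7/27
False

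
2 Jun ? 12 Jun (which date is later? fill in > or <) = <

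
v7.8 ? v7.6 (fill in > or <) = >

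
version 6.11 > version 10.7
False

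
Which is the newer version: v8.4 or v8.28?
v8.28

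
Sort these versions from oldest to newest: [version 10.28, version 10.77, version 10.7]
[version 10.7, version 10.28, version 10.77]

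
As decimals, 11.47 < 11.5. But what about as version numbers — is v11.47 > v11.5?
True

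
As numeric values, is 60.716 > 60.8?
False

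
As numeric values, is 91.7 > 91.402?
True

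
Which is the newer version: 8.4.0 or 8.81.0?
8.81.0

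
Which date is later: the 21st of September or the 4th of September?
the 21st of September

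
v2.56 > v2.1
True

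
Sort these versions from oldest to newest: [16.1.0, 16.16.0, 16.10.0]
[16.1.0, 16.10.0, 16.16.0]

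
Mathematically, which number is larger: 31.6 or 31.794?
31.794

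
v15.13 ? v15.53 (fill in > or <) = <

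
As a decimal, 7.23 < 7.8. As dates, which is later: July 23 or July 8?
July 23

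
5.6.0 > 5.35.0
False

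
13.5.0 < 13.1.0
False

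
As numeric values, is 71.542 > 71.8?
False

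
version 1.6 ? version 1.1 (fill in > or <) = >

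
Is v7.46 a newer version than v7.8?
Yes. Version numbers are compared segment by segment as integers, not as decimals: minor version 46 > 8, so v7.46 > v7.8 (even though the decimal 7.46 < 7.8).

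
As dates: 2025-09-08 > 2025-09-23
False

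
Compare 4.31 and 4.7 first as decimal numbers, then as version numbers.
As decimals: 4.31 < 4.7. As versions: v4.31 > v4.7 (minor version 31 > 7).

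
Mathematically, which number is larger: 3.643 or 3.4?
3.643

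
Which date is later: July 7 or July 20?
July 20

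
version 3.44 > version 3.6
True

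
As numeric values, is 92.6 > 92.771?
False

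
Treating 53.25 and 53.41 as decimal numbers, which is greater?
53.41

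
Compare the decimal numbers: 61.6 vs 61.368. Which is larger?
61.6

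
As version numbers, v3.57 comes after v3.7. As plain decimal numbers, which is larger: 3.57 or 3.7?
3.7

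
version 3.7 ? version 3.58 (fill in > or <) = <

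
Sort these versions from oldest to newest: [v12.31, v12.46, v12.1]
[v12.1, v12.31, v12.46]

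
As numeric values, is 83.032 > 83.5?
False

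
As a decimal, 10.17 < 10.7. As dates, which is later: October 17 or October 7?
October 17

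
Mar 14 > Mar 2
True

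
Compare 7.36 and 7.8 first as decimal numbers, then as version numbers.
As decimals: 7.36 < 7.8. As versions: v7.36 > v7.8 (minor version 36 > 8).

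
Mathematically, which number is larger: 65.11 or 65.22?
65.22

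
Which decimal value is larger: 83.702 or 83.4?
83.702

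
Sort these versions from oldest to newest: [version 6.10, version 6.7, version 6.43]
[version 6.7, version 6.10, version 6.43]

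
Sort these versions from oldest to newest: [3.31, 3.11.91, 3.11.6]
[3.11.6, 3.11.91, 3.31]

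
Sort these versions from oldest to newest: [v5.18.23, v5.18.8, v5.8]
[v5.8, v5.18.8, v5.18.23]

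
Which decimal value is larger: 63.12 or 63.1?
63.12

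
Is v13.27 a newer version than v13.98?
No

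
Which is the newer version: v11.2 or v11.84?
v11.84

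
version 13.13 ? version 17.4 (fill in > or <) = <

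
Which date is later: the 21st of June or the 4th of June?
the 21st of June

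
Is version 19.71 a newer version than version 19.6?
Yes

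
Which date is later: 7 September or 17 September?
17 September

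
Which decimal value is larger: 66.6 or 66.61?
66.61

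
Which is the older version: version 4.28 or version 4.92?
version 4.28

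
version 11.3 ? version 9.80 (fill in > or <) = >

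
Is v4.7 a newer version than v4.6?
Yes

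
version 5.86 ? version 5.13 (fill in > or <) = >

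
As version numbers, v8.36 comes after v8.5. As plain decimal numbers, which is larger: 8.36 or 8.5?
8.5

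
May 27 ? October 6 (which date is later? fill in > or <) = <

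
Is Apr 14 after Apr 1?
Yes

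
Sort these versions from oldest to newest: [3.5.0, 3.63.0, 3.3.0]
[3.3.0, 3.5.0, 3.63.0]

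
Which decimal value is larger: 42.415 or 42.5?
42.5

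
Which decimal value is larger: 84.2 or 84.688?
84.688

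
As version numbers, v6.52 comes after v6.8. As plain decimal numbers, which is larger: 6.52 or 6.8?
6.8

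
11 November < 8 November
False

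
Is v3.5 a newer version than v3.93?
No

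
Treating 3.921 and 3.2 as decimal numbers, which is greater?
3.921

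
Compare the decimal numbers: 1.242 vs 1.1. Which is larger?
1.242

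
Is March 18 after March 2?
Yes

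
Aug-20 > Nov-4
False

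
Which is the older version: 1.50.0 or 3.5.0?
1.50.0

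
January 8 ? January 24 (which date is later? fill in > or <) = <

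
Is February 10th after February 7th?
Yes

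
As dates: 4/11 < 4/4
False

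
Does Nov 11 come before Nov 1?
No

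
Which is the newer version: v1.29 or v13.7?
v13.7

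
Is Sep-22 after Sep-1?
Yes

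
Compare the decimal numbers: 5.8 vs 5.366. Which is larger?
5.8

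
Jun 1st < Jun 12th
True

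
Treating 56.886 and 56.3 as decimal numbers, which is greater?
56.886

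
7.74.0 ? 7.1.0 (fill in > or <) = >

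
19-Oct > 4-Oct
True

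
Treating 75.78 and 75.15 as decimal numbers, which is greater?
75.78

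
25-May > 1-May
True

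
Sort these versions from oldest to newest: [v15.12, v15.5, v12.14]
[v12.14, v15.5, v15.12]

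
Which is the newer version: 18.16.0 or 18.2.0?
18.16.0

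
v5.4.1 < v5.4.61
True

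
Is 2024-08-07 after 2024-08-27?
No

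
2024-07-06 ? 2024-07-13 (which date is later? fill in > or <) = <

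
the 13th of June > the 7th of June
True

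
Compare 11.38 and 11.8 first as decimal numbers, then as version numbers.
As decimals: 11.38 < 11.8. As versions: v11.38 > v11.8 (minor version 38 > 8).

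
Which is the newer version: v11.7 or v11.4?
v11.7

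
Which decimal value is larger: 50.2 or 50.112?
50.2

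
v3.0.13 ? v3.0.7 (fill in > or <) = >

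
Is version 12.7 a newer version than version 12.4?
Yes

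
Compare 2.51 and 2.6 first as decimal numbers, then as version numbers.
As decimals: 2.51 < 2.6. As versions: v2.51 > v2.6 (minor version 51 > 6).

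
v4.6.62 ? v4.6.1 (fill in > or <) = >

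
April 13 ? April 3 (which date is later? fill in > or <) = >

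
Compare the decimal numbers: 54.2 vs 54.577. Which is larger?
54.577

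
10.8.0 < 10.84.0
True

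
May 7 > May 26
False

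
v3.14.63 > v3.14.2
True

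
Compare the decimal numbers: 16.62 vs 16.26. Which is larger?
16.62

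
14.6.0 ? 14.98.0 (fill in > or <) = <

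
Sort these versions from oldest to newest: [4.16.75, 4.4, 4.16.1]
[4.4, 4.16.1, 4.16.75]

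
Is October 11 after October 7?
Yes. Day 11 comes after day 7 in October — this is a date comparison, not a decimal one (the decimal 10.11 would be smaller than 10.7).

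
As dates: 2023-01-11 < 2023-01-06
False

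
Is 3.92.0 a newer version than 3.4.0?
Yes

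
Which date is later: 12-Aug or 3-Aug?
12-Aug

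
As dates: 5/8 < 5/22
True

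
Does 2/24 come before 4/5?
Yes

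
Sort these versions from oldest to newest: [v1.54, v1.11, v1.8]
[v1.8, v1.11, v1.54]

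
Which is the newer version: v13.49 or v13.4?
v13.49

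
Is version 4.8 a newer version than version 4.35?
No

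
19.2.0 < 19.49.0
True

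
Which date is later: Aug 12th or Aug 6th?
Aug 12th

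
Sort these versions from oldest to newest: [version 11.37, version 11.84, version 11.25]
[version 11.25, version 11.37, version 11.84]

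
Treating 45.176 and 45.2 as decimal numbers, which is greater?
45.2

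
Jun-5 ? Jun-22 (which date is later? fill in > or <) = <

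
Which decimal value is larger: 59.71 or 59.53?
59.71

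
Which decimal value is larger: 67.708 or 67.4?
67.708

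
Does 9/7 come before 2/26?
No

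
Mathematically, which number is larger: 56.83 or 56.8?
56.83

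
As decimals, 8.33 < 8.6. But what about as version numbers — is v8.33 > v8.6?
True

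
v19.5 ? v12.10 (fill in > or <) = >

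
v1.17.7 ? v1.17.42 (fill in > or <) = <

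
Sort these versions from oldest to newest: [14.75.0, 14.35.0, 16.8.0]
[14.35.0, 14.75.0, 16.8.0]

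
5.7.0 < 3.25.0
False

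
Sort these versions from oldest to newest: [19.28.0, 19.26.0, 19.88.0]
[19.26.0, 19.28.0, 19.88.0]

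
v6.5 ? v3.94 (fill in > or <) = >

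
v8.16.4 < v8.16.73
True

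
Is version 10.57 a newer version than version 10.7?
Yes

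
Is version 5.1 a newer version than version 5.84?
No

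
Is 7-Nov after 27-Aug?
Yes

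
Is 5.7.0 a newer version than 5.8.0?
No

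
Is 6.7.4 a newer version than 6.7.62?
No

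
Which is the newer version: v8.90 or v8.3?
v8.90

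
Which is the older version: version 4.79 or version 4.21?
version 4.21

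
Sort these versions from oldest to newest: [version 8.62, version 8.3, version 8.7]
[version 8.3, version 8.7, version 8.62]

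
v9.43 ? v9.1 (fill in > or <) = >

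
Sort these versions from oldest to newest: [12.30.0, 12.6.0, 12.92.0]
[12.6.0, 12.30.0, 12.92.0]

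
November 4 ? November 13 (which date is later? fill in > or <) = <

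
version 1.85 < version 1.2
False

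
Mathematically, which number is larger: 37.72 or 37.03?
37.72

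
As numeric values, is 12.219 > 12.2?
True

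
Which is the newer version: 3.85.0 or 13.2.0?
13.2.0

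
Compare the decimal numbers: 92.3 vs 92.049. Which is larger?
92.3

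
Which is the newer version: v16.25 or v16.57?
v16.57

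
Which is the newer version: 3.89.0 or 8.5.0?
8.5.0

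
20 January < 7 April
True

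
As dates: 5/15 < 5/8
False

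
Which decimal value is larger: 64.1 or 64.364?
64.364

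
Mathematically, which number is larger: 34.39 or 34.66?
34.66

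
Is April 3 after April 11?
No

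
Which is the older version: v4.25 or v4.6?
v4.6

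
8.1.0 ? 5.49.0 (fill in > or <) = >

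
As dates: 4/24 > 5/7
False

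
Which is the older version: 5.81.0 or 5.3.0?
5.3.0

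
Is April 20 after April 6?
Yes. Day 20 comes after day 6 in April — this is a date comparison, not a decimal one (the decimal 4.20 would be smaller than 4.6).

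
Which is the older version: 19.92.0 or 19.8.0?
19.8.0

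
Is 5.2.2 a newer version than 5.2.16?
No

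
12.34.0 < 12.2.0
False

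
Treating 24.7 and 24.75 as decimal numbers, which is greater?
24.75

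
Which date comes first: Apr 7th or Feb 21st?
Feb 21st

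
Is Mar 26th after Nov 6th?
No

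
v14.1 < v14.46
True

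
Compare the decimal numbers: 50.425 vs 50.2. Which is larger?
50.425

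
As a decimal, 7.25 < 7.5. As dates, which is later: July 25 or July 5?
July 25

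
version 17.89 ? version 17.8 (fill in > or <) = >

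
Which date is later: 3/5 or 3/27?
3/27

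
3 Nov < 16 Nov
True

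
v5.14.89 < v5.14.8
False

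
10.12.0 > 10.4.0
True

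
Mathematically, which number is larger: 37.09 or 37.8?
37.8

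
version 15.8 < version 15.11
True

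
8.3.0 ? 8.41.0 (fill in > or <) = <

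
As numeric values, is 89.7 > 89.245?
True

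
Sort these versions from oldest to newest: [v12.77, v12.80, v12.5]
[v12.5, v12.77, v12.80]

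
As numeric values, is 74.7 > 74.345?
True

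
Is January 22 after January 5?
Yes. Day 22 comes after day 5 in January — this is a date comparison, not a decimal one (the decimal 1.22 would be smaller than 1.5).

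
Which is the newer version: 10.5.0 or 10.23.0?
10.23.0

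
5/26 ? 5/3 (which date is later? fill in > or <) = >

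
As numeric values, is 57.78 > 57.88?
False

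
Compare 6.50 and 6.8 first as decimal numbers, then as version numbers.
As decimals: 6.50 < 6.8. As versions: v6.50 > v6.8 (minor version 50 > 8).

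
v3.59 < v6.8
True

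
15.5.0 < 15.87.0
True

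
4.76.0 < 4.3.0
False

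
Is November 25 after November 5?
Yes. Day 25 comes after day 5 in November — this is a date comparison, not a decimal one (the decimal 11.25 would be smaller than 11.5).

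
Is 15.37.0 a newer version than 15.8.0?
Yes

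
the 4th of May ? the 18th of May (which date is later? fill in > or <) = <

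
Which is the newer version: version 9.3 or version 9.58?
version 9.58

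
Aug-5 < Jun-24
False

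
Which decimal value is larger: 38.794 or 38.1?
38.794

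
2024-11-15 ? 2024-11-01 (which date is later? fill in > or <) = >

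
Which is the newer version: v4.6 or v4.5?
v4.6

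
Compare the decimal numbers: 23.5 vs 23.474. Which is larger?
23.5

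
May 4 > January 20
True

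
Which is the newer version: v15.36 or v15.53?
v15.53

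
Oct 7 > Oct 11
False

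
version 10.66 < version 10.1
False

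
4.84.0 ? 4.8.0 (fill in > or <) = >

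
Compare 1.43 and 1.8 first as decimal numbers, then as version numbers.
As decimals: 1.43 < 1.8. As versions: v1.43 > v1.8 (minor version 43 > 8).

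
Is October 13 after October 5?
Yes. Day 13 comes after day 5 in October — this is a date comparison, not a decimal one (the decimal 10.13 would be smaller than 10.5).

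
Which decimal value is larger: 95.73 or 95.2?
95.73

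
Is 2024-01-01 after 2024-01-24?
No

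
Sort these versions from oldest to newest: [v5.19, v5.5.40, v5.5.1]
[v5.5.1, v5.5.40, v5.19]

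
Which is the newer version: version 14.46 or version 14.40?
version 14.46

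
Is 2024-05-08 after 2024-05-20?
No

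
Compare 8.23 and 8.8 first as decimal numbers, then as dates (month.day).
As decimals: 8.23 < 8.8. As dates: 8/23 is later than 8/8 (day 23 > day 8).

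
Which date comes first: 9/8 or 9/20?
9/8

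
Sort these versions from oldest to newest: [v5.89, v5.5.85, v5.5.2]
[v5.5.2, v5.5.85, v5.89]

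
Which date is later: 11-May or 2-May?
11-May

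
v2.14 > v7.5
False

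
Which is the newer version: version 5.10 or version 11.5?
version 11.5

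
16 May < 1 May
False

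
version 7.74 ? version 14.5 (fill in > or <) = <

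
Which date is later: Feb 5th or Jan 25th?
Feb 5th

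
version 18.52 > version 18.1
True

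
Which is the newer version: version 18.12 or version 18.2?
version 18.12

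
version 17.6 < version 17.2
False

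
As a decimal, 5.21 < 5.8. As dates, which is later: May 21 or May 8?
May 21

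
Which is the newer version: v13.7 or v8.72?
v13.7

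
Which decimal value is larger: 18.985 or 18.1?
18.985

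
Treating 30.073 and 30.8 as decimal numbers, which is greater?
30.8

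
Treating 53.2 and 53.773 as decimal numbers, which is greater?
53.773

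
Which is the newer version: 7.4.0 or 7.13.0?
7.13.0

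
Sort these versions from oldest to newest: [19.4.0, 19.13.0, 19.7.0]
[19.4.0, 19.7.0, 19.13.0]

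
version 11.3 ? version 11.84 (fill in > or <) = <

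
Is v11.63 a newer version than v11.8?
Yes. Version numbers are compared segment by segment as integers, not as decimals: minor version 63 > 8, so v11.63 > v11.8 (even though the decimal 11.63 < 11.8).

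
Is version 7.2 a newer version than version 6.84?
Yes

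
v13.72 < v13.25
False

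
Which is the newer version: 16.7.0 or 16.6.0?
16.7.0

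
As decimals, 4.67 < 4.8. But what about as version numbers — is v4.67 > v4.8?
True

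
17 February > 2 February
True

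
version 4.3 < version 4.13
True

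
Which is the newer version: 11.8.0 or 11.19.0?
11.19.0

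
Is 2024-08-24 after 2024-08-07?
Yes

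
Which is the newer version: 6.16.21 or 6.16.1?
6.16.21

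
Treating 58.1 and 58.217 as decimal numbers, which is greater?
58.217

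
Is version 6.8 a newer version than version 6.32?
No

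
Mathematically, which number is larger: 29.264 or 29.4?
29.4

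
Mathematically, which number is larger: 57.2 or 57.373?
57.373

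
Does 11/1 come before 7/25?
No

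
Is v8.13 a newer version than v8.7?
Yes. Version numbers are compared segment by segment as integers, not as decimals: minor version 13 > 7, so v8.13 > v8.7 (even though the decimal 8.13 < 8.7).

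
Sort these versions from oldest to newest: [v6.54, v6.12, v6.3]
[v6.3, v6.12, v6.54]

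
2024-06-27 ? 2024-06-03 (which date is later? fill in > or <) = >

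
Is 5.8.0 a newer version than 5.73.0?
No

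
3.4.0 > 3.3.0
True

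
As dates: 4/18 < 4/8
False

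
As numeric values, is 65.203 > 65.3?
False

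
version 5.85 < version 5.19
False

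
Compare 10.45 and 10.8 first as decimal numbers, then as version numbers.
As decimals: 10.45 < 10.8. As versions: v10.45 > v10.8 (minor version 45 > 8).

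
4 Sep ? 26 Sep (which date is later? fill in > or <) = <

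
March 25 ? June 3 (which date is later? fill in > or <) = <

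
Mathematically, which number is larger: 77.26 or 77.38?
77.38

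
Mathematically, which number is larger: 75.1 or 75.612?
75.612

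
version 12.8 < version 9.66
False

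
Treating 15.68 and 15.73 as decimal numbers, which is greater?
15.73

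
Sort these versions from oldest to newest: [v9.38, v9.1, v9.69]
[v9.1, v9.38, v9.69]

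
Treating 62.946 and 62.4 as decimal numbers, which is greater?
62.946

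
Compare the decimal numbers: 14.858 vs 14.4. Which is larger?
14.858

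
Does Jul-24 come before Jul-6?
No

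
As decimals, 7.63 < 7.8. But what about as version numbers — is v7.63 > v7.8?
True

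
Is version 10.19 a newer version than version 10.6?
Yes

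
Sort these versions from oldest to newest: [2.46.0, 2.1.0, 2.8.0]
[2.1.0, 2.8.0, 2.46.0]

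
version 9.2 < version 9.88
True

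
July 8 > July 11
False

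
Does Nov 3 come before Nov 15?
Yes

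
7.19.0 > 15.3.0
False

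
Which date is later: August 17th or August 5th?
August 17th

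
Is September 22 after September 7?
Yes. Day 22 comes after day 7 in September — this is a date comparison, not a decimal one (the decimal 9.22 would be smaller than 9.7).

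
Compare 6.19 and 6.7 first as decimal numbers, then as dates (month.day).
As decimals: 6.19 < 6.7. As dates: 6/19 is later than 6/7 (day 19 > day 7).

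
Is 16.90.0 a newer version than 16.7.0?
Yes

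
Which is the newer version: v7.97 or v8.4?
v8.4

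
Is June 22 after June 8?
Yes. Day 22 comes after day 8 in June — this is a date comparison, not a decimal one (the decimal 6.22 would be smaller than 6.8).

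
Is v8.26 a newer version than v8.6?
Yes. Version numbers are compared segment by segment as integers, not as decimals: minor version 26 > 6, so v8.26 > v8.6 (even though the decimal 8.26 < 8.6).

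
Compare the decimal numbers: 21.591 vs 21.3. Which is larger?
21.591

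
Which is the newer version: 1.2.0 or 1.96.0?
1.96.0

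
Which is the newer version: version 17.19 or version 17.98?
version 17.98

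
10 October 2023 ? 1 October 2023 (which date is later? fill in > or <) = >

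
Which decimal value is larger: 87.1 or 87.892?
87.892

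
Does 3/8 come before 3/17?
Yes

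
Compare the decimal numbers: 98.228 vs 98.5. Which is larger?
98.5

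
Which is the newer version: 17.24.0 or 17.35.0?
17.35.0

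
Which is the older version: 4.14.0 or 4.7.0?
4.7.0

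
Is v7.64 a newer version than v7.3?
Yes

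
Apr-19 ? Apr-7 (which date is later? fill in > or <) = >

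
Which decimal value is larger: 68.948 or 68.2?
68.948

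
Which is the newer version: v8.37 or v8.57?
v8.57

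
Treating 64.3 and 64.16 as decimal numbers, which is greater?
64.3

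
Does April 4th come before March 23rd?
No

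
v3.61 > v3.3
True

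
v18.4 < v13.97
False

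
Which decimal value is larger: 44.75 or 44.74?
44.75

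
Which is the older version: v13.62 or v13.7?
v13.7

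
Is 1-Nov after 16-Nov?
No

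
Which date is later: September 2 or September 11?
September 11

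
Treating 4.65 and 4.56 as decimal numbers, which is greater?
4.65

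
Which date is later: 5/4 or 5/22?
5/22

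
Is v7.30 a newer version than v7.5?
Yes. Version numbers are compared segment by segment as integers, not as decimals: minor version 30 > 5, so v7.30 > v7.5 (even though the decimal 7.30 < 7.5).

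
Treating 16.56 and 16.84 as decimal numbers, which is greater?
16.84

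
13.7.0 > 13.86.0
False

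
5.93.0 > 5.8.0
True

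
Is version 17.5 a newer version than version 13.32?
Yes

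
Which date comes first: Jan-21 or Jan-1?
Jan-1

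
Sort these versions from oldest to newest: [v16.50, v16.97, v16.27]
[v16.27, v16.50, v16.97]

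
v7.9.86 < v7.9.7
False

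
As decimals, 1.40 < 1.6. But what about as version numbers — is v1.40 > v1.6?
True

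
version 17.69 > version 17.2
True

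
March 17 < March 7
False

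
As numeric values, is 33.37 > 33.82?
False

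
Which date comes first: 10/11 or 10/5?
10/5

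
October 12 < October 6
False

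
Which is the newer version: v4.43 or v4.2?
v4.43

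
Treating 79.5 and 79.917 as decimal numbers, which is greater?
79.917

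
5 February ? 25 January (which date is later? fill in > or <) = >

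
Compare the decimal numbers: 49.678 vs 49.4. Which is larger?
49.678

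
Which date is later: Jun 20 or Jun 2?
Jun 20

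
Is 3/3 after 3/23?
No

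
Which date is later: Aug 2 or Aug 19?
Aug 19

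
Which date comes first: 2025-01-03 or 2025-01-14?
2025-01-03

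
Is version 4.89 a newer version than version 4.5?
Yes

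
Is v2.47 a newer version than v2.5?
Yes. Version numbers are compared segment by segment as integers, not as decimals: minor version 47 > 5, so v2.47 > v2.5 (even though the decimal 2.47 < 2.5).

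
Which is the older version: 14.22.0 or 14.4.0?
14.4.0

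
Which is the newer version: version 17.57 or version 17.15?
version 17.57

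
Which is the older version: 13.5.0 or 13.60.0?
13.5.0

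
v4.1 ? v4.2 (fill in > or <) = <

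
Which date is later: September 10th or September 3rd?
September 10th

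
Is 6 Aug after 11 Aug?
No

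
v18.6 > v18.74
False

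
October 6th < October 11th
True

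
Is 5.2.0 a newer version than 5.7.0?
No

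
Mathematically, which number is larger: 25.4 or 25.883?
25.883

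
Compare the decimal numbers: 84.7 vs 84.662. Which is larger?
84.7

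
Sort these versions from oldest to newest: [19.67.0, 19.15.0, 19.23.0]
[19.15.0, 19.23.0, 19.67.0]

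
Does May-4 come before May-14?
Yes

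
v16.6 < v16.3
False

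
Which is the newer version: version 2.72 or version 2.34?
version 2.72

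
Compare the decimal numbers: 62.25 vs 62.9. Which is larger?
62.9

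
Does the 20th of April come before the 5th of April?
No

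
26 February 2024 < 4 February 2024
False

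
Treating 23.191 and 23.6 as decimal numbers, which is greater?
23.6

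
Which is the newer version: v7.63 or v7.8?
v7.63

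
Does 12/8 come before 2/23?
No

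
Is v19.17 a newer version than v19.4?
Yes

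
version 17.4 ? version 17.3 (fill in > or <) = >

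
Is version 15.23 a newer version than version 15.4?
Yes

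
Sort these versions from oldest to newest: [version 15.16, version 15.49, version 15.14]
[version 15.14, version 15.16, version 15.49]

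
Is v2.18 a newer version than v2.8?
Yes. Version numbers are compared segment by segment as integers, not as decimals: minor version 18 > 8, so v2.18 > v2.8 (even though the decimal 2.18 < 2.8).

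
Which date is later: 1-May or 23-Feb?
1-May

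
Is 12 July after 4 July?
Yes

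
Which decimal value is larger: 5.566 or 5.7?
5.7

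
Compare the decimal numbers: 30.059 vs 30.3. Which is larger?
30.3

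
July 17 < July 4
False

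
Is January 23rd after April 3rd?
No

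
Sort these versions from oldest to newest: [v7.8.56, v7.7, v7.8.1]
[v7.7, v7.8.1, v7.8.56]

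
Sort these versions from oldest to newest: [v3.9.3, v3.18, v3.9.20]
[v3.9.3, v3.9.20, v3.18]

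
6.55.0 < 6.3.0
False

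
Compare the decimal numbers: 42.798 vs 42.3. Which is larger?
42.798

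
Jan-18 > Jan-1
True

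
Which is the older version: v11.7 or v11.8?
v11.7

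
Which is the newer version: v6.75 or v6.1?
v6.75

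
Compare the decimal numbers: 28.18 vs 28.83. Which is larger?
28.83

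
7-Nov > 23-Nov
False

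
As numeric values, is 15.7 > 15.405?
True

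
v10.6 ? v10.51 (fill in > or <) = <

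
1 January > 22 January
False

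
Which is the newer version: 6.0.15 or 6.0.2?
6.0.15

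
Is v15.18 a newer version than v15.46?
No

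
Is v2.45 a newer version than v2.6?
Yes. Version numbers are compared segment by segment as integers, not as decimals: minor version 45 > 6, so v2.45 > v2.6 (even though the decimal 2.45 < 2.6).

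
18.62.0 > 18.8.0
True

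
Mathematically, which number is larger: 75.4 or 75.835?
75.835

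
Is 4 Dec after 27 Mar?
Yes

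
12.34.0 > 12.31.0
True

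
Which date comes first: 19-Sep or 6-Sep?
6-Sep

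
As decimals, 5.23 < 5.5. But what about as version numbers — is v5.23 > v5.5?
True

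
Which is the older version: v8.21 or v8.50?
v8.21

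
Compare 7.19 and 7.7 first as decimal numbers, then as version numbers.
As decimals: 7.19 < 7.7. As versions: v7.19 > v7.7 (minor version 19 > 7).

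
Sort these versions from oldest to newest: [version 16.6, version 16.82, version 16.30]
[version 16.6, version 16.30, version 16.82]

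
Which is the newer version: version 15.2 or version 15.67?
version 15.67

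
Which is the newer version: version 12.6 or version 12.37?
version 12.37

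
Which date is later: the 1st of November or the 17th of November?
the 17th of November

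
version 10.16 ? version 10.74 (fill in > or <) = <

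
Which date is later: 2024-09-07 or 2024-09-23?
2024-09-23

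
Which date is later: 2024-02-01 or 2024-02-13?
2024-02-13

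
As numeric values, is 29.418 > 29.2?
True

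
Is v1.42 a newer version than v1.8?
Yes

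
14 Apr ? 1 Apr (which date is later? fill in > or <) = >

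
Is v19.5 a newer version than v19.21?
No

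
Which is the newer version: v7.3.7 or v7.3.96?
v7.3.96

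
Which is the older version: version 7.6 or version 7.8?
version 7.6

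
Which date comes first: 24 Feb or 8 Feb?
8 Feb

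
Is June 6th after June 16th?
No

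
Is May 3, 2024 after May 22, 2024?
No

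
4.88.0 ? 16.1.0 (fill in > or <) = <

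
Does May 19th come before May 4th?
No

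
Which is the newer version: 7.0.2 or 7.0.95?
7.0.95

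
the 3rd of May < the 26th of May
True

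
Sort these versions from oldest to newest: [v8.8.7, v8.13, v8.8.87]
[v8.8.7, v8.8.87, v8.13]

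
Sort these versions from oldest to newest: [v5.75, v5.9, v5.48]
[v5.9, v5.48, v5.75]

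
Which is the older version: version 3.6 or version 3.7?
version 3.6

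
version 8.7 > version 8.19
False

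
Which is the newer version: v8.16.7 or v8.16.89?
v8.16.89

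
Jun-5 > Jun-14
False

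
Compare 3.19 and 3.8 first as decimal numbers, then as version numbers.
As decimals: 3.19 < 3.8. As versions: v3.19 > v3.8 (minor version 19 > 8).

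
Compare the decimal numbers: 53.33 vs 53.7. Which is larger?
53.7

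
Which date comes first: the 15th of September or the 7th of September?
the 7th of September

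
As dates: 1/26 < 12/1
True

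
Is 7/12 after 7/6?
Yes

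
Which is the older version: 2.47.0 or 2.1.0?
2.1.0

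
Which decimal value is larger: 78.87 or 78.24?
78.87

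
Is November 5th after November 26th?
No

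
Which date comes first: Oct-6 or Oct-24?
Oct-6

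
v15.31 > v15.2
True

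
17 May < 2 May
False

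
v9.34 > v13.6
False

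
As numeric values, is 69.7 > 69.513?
True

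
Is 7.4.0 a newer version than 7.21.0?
No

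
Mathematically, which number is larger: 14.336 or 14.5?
14.5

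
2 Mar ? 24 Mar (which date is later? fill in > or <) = <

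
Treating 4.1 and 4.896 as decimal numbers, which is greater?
4.896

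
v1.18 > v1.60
False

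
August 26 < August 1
False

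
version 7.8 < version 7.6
False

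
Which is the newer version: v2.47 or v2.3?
v2.47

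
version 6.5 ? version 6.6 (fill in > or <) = <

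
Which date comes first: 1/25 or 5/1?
1/25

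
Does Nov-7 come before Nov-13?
Yes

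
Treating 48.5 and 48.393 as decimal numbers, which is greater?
48.5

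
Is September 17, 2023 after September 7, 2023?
Yes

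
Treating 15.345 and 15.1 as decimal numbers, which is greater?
15.345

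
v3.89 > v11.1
False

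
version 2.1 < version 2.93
True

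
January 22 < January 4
False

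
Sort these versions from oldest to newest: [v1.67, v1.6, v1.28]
[v1.6, v1.28, v1.67]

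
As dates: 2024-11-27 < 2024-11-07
False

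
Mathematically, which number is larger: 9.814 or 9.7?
9.814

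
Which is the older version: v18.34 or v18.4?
v18.4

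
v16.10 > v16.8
True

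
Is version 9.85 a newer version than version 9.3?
Yes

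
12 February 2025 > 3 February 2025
True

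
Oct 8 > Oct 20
False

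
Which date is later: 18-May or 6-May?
18-May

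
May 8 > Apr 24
True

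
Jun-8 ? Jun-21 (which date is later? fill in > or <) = <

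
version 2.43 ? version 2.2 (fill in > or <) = >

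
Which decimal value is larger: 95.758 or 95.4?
95.758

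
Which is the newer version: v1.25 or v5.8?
v5.8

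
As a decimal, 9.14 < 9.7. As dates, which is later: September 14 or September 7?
September 14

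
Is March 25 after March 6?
Yes. Day 25 comes after day 6 in March — this is a date comparison, not a decimal one (the decimal 3.25 would be smaller than 3.6).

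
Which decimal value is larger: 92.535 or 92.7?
92.7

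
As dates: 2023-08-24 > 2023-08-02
True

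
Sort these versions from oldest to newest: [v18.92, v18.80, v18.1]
[v18.1, v18.80, v18.92]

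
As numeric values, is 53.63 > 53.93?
False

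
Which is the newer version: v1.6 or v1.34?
v1.34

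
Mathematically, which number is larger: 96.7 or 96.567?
96.7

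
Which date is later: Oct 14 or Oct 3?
Oct 14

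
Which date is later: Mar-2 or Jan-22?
Mar-2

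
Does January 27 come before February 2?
Yes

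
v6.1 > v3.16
True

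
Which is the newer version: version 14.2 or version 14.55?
version 14.55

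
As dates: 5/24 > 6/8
False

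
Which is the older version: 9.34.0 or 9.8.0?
9.8.0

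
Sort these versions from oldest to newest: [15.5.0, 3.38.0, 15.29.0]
[3.38.0, 15.5.0, 15.29.0]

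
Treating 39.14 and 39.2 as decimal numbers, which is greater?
39.2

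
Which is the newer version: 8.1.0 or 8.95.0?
8.95.0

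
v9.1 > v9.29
False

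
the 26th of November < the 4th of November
False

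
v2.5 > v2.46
False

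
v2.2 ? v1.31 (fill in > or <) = >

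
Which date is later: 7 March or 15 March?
15 March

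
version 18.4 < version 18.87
True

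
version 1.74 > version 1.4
True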